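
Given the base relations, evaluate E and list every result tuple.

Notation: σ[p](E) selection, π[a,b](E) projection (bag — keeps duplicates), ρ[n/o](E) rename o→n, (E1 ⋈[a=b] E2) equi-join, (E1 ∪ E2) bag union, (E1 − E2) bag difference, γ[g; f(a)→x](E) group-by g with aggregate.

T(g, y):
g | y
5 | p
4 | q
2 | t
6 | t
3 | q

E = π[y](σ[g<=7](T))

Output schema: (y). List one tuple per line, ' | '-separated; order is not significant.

Row counts bottom-up:
  T → 5
  σ[g<=7](T) → 5
  π[y](σ[g<=7](T)) → 5

== RESULT ==
y
p
q
q
t
t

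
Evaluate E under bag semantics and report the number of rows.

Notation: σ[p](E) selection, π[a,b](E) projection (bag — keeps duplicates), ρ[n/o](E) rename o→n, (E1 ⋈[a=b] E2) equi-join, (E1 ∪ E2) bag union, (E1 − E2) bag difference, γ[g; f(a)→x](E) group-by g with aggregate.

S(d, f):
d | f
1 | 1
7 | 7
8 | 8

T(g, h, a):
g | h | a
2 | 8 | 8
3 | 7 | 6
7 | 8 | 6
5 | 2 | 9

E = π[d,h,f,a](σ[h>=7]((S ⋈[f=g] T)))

Row counts bottom-up:
  S → 3
  T → 4
  (S ⋈[f=g] T) → 1
  σ[h>=7]((S ⋈[f=g] T)) → 1
  π[d,h,f,a](σ[h>=7]((S ⋈[f=g] T))) → 1

|E| = 1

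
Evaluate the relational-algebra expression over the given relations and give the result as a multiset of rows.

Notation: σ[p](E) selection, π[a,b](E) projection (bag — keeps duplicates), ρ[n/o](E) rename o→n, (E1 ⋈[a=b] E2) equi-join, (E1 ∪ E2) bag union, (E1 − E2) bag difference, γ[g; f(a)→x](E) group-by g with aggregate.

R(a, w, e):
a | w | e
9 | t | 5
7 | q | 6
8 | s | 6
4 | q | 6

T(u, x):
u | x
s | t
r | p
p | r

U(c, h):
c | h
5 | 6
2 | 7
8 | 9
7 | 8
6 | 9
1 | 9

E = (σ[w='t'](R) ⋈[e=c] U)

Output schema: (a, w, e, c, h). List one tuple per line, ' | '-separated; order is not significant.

Row counts bottom-up:
  R → 4
  σ[w='t'](R) → 1
  U → 6
  (σ[w='t'](R) ⋈[e=c] U) → 1

== RESULT ==
a | w | e | c | h
9 | t | 5 | 5 | 6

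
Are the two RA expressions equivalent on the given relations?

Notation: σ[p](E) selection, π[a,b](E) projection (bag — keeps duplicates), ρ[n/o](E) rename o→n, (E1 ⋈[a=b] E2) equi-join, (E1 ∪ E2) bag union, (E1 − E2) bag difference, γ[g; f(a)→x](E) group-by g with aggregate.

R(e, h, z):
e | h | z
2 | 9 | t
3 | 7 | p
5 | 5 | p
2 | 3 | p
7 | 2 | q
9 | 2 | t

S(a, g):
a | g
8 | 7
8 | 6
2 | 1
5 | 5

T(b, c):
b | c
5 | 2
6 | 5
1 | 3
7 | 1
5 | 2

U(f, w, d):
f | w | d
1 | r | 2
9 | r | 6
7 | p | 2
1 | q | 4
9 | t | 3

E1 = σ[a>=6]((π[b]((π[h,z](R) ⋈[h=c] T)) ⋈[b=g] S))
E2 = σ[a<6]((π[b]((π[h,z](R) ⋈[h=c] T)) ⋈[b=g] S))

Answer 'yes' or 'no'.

E1 row counts bottom-up:
  R → 6
  π[h,z](R) → 6
  T → 5
  (π[h,z](R) ⋈[h=c] T) → 6
  π[b]((π[h,z](R) ⋈[h=c] T)) → 6
  S → 4
  (π[b]((π[h,z](R) ⋈[h=c] T)) ⋈[b=g] S) → 6
  σ[a>=6]((π[b]((π[h,z](R) ⋈[h=c] T)) ⋈[b=g] S)) → 1
E2 row counts bottom-up:
  R → 6
  π[h,z](R) → 6
  T → 5
  (π[h,z](R) ⋈[h=c] T) → 6
  π[b]((π[h,z](R) ⋈[h=c] T)) → 6
  S → 4
  (π[b]((π[h,z](R) ⋈[h=c] T)) ⋈[b=g] S) → 6
  σ[a<6]((π[b]((π[h,z](R) ⋈[h=c] T)) ⋈[b=g] S)) → 5

E1 result:
b | a | g
6 | 8 | 6
E2 result:
b | a | g
1 | 2 | 1
5 | 5 | 5
5 | 5 | 5
5 | 5 | 5
5 | 5 | 5
Witness: (1, 2, 1) appears 0× in E1 but 1× in E2.

no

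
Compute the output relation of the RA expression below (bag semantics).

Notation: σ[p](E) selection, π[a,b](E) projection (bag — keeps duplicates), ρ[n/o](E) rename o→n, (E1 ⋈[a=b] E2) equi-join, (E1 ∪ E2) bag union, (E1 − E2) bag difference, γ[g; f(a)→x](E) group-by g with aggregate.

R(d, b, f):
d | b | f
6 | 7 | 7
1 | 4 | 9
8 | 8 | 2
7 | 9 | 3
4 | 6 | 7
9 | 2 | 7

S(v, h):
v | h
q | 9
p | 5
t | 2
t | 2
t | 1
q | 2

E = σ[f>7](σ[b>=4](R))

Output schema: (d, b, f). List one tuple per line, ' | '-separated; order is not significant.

Row counts bottom-up:
  R → 6
  σ[b>=4](R) → 5
  σ[f>7](σ[b>=4](R)) → 1

== RESULT ==
d | b | f
1 | 4 | 9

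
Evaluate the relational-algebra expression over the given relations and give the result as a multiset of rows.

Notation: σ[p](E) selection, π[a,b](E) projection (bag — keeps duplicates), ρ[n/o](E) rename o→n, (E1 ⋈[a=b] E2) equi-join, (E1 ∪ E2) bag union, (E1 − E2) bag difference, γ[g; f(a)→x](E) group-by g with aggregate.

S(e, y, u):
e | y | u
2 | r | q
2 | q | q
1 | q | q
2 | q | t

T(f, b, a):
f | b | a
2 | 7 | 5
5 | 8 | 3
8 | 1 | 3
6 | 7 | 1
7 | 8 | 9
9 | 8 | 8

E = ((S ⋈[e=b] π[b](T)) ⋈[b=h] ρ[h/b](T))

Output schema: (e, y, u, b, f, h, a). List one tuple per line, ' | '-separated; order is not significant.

Stepwise |·|:
  S → 4
  T → 6
  π[b](T) → 6
  (S ⋈[e=b] π[b](T)) → 1
  T → 6
  ρ[h/b](T) → 6
  ((S ⋈[e=b] π[b](T)) ⋈[b=h] ρ[h/b](T)) → 1

== RESULT ==
e | y | u | b | f | h | a
1 | q | q | 1 | 8 | 1 | 3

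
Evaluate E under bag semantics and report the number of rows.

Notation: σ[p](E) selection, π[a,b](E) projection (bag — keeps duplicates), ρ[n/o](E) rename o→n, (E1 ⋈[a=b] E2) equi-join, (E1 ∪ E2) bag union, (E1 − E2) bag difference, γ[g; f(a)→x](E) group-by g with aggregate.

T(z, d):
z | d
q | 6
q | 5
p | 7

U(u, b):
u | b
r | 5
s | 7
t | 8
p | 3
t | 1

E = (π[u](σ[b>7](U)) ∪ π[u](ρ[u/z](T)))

Per-node cardinality:
  U → 5
  σ[b>7](U) → 1
  π[u](σ[b>7](U)) → 1
  T → 3
  ρ[u/z](T) → 3
  π[u](ρ[u/z](T)) → 3
  (π[u](σ[b>7](U)) ∪ π[u](ρ[u/z](T))) → 4

|E| = 4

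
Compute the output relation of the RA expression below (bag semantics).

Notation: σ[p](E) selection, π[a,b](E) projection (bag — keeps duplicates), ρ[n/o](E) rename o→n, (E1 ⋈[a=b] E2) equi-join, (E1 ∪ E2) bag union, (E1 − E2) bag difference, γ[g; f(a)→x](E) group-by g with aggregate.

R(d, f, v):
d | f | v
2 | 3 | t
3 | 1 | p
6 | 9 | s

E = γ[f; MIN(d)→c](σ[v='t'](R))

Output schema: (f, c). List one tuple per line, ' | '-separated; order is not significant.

Row counts bottom-up:
  R → 3
  σ[v='t'](R) → 1
  γ[f; MIN(d)→c](σ[v='t'](R)) → 1

== RESULT ==
f | c
3 | 2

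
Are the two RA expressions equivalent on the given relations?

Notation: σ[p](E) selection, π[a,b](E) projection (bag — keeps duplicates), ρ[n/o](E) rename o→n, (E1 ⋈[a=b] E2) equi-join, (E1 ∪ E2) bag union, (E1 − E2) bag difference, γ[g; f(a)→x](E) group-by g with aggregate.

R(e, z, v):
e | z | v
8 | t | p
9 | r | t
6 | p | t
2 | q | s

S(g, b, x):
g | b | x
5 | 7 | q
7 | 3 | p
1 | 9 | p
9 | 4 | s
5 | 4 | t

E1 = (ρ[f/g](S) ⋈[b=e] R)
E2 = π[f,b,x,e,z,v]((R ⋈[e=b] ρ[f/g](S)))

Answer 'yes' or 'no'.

E1 stepwise |·|:
  S → 5
  ρ[f/g](S) → 5
  R → 4
  (ρ[f/g](S) ⋈[b=e] R) → 1
E2 stepwise |·|:
  R → 4
  S → 5
  ρ[f/g](S) → 5
  (R ⋈[e=b] ρ[f/g](S)) → 1
  π[f,b,x,e,z,v]((R ⋈[e=b] ρ[f/g](S))) → 1

E1 and E2 produce the same multiset:
f | b | x | e | z | v
1 | 9 | p | 9 | r | t

yes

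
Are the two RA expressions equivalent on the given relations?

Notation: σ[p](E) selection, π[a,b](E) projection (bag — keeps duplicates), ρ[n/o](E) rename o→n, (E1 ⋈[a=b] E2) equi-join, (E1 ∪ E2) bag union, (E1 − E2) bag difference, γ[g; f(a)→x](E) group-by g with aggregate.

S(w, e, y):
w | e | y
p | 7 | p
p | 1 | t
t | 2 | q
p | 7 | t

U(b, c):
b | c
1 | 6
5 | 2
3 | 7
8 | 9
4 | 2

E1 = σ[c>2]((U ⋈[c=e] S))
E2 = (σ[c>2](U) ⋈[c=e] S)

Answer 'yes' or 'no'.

E1 stepwise |·|:
  U → 5
  S → 4
  (U ⋈[c=e] S) → 4
  σ[c>2]((U ⋈[c=e] S)) → 2
E2 stepwise |·|:
  U → 5
  σ[c>2](U) → 3
  S → 4
  (σ[c>2](U) ⋈[c=e] S) → 2

E1 and E2 produce the same multiset:
b | c | w | e | y
3 | 7 | p | 7 | p
3 | 7 | p | 7 | t

yes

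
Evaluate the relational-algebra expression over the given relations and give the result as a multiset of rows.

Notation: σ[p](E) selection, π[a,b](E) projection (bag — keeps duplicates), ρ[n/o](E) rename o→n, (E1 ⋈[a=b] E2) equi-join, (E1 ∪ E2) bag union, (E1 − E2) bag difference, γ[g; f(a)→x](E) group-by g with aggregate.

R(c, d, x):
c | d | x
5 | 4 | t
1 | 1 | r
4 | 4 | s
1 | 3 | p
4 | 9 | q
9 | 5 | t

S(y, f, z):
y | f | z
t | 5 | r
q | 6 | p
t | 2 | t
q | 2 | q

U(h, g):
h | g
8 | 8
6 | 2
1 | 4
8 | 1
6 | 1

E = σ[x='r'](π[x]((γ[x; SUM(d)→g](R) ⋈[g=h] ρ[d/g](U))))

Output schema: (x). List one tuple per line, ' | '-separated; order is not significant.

Row counts bottom-up:
  R → 6
  γ[x; SUM(d)→g](R) → 5
  U → 5
  ρ[d/g](U) → 5
  (γ[x; SUM(d)→g](R) ⋈[g=h] ρ[d/g](U)) → 1
  π[x]((γ[x; SUM(d)→g](R) ⋈[g=h] ρ[d/g](U))) → 1
  σ[x='r'](π[x]((γ[x; SUM(d)→g](R) ⋈[g=h] ρ[d/g](U)))) → 1

== RESULT ==
x
r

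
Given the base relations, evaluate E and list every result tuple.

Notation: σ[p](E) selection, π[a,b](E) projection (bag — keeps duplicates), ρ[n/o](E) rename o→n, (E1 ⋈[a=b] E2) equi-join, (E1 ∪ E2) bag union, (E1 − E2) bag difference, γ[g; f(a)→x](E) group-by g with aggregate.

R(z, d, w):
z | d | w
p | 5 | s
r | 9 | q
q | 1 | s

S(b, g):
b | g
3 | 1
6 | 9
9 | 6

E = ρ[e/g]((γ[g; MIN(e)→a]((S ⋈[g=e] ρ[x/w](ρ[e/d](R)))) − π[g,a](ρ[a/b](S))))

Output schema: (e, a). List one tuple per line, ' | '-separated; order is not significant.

Row counts bottom-up:
  S → 3
  R → 3
  ρ[e/d](R) → 3
  ρ[x/w](ρ[e/d](R)) → 3
  (S ⋈[g=e] ρ[x/w](ρ[e/d](R))) → 2
  γ[g; MIN(e)→a]((S ⋈[g=e] ρ[x/w](ρ[e/d](R)))) → 2
  S → 3
  ρ[a/b](S) → 3
  π[g,a](ρ[a/b](S)) → 3
  (γ[g; MIN(e)→a]((S ⋈[g=e] ρ[x/w](ρ[e/d](R)))) − π[g,a](ρ[a/b](S))) → 2
  ρ[e/g]((γ[g; MIN(e)→a]((S ⋈[g=e] ρ[x/w](ρ[e/d](R)))) − π[g,a](ρ[a/b](S)))) → 2

== RESULT ==
e | a
1 | 1
9 | 9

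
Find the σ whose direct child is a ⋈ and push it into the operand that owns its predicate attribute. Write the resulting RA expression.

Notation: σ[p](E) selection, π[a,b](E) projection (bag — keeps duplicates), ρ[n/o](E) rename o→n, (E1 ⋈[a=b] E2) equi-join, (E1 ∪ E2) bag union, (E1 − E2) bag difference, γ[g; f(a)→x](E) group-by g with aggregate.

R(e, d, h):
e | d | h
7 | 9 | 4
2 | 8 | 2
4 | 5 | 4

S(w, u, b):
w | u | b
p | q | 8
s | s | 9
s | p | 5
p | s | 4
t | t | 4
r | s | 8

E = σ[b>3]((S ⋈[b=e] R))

σ filters on b, owned by the left side.
E' = (σ[b>3](S) ⋈[b=e] R)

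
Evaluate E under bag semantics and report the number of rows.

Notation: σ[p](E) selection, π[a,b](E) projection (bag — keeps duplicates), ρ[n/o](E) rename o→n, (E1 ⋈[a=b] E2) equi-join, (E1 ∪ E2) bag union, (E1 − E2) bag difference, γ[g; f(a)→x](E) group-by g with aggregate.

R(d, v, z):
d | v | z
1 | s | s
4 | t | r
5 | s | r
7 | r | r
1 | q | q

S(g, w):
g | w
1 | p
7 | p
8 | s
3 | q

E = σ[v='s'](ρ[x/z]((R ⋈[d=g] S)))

Row counts bottom-up:
  R → 5
  S → 4
  (R ⋈[d=g] S) → 3
  ρ[x/z]((R ⋈[d=g] S)) → 3
  σ[v='s'](ρ[x/z]((R ⋈[d=g] S))) → 1

|E| = 1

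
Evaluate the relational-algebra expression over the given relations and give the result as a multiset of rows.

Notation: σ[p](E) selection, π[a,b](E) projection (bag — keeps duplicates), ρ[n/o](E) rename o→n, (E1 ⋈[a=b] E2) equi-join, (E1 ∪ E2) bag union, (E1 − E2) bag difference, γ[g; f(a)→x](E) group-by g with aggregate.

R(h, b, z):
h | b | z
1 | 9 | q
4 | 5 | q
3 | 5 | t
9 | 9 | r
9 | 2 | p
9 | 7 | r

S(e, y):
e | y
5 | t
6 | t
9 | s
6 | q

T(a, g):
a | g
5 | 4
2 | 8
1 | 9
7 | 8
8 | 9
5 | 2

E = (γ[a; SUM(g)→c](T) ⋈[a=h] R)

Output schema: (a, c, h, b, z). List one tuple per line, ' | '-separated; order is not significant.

Stepwise |·|:
  T → 6
  γ[a; SUM(g)→c](T) → 5
  R → 6
  (γ[a; SUM(g)→c](T) ⋈[a=h] R) → 1

== RESULT ==
a | c | h | b | z
1 | 9 | 1 | 9 | q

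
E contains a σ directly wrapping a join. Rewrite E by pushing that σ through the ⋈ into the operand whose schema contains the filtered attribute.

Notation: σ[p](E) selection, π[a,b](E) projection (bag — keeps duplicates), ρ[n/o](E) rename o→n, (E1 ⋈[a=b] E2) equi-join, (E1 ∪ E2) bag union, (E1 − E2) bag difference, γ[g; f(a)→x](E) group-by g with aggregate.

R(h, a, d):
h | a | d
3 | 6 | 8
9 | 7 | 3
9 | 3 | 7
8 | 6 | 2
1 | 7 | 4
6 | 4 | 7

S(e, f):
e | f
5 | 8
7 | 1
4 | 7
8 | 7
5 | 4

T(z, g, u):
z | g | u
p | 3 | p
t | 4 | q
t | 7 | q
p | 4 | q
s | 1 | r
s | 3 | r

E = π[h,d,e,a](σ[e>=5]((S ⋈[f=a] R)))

σ filters on e, owned by the left side.
E' = π[h,d,e,a]((σ[e>=5](S) ⋈[f=a] R))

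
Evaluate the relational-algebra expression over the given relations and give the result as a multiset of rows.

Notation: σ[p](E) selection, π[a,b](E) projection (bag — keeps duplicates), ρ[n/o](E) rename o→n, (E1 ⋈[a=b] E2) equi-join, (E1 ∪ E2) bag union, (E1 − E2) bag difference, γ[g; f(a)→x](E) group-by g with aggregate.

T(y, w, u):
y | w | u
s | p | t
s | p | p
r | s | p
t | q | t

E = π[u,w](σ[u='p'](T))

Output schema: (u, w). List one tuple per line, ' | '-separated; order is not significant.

Row counts bottom-up:
  T → 4
  σ[u='p'](T) → 2
  π[u,w](σ[u='p'](T)) → 2

== RESULT ==
u | w
p | p
p | s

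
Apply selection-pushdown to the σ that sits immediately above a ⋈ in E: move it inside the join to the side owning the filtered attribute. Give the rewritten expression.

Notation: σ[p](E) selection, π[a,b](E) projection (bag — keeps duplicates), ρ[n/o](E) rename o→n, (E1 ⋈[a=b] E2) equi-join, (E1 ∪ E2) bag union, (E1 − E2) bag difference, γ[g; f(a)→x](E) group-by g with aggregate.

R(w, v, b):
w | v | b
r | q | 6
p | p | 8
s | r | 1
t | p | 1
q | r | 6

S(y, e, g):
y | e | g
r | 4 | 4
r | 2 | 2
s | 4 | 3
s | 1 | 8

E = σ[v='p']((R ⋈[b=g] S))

σ filters on v, owned by the left side.
E' = (σ[v='p'](R) ⋈[b=g] S)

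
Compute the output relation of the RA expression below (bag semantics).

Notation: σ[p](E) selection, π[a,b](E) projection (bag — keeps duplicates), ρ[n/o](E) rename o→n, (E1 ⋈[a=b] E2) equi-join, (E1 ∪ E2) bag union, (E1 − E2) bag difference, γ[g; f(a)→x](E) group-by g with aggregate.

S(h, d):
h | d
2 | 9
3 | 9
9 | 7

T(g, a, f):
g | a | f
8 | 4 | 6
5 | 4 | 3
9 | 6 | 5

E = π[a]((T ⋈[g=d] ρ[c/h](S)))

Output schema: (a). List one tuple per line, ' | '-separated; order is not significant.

Subexpression sizes:
  T → 3
  S → 3
  ρ[c/h](S) → 3
  (T ⋈[g=d] ρ[c/h](S)) → 2
  π[a]((T ⋈[g=d] ρ[c/h](S))) → 2

== RESULT ==
a
6
6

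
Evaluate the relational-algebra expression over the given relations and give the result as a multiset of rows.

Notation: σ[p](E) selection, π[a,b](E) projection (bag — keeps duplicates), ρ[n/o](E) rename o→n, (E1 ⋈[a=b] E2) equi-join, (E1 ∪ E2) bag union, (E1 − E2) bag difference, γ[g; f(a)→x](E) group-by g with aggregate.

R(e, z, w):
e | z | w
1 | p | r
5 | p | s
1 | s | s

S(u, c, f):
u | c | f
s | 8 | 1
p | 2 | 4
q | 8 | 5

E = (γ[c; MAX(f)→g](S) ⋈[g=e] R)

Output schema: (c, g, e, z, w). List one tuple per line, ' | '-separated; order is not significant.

Per-node cardinality:
  S → 3
  γ[c; MAX(f)→g](S) → 2
  R → 3
  (γ[c; MAX(f)→g](S) ⋈[g=e] R) → 1

== RESULT ==
c | g | e | z | w
8 | 5 | 5 | p | s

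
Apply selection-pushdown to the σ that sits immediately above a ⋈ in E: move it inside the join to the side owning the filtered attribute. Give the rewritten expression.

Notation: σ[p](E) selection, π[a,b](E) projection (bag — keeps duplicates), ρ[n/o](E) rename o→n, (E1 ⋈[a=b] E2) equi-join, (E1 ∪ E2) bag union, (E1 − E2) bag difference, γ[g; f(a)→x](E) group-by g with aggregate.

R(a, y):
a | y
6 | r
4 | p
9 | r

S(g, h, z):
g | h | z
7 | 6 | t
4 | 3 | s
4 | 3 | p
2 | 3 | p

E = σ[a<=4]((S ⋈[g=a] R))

σ filters on a, owned by the right side.
E' = (S ⋈[g=a] σ[a<=4](R))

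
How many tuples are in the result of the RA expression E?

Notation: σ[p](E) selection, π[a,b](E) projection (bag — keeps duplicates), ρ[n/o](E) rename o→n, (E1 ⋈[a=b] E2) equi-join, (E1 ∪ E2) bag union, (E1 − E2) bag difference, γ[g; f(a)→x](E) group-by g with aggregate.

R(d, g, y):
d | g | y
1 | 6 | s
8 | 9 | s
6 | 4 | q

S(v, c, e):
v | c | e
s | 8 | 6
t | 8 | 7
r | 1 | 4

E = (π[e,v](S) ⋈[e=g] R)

Per-node cardinality:
  S → 3
  π[e,v](S) → 3
  R → 3
  (π[e,v](S) ⋈[e=g] R) → 2

|E| = 2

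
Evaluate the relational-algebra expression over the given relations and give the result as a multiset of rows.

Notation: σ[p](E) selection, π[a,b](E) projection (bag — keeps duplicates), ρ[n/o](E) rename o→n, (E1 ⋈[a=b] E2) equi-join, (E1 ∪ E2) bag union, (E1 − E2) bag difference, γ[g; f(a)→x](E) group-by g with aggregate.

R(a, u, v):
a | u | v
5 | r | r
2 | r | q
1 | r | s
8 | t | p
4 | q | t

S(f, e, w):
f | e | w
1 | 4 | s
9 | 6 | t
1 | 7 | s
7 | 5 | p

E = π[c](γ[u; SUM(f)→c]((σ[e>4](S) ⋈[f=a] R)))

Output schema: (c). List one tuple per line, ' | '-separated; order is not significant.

Per-node cardinality:
  S → 4
  σ[e>4](S) → 3
  R → 5
  (σ[e>4](S) ⋈[f=a] R) → 1
  γ[u; SUM(f)→c]((σ[e>4](S) ⋈[f=a] R)) → 1
  π[c](γ[u; SUM(f)→c]((σ[e>4](S) ⋈[f=a] R))) → 1

== RESULT ==
c
1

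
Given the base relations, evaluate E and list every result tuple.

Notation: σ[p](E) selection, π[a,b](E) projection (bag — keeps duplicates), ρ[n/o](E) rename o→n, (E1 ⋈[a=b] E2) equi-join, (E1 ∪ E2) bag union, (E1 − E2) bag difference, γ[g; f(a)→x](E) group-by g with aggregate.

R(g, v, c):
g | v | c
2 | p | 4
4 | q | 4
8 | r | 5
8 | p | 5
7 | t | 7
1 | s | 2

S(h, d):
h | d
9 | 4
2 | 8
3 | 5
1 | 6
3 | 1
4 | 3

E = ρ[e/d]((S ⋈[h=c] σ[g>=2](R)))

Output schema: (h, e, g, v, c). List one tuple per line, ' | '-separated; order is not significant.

Subexpression sizes:
  S → 6
  R → 6
  σ[g>=2](R) → 5
  (S ⋈[h=c] σ[g>=2](R)) → 2
  ρ[e/d]((S ⋈[h=c] σ[g>=2](R))) → 2

== RESULT ==
h | e | g | v | c
4 | 3 | 2 | p | 4
4 | 3 | 4 | q | 4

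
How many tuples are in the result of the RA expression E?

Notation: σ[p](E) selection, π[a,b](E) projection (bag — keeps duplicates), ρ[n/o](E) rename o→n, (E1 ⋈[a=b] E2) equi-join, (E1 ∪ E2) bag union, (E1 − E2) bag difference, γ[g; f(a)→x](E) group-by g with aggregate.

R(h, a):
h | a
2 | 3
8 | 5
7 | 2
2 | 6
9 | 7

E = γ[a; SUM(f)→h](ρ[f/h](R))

Subexpression sizes:
  R → 5
  ρ[f/h](R) → 5
  γ[a; SUM(f)→h](ρ[f/h](R)) → 5

|E| = 5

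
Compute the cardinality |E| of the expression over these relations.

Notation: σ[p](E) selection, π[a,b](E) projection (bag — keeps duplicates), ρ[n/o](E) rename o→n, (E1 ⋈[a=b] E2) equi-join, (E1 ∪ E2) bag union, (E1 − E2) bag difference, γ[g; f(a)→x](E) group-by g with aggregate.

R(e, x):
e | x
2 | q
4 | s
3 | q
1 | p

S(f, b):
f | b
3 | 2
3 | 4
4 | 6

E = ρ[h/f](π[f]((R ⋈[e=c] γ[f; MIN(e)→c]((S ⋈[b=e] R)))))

Per-node cardinality:
  R → 4
  S → 3
  R → 4
  (S ⋈[b=e] R) → 2
  γ[f; MIN(e)→c]((S ⋈[b=e] R)) → 1
  (R ⋈[e=c] γ[f; MIN(e)→c]((S ⋈[b=e] R))) → 1
  π[f]((R ⋈[e=c] γ[f; MIN(e)→c]((S ⋈[b=e] R)))) → 1
  ρ[h/f](π[f]((R ⋈[e=c] γ[f; MIN(e)→c]((S ⋈[b=e] R))))) → 1

|E| = 1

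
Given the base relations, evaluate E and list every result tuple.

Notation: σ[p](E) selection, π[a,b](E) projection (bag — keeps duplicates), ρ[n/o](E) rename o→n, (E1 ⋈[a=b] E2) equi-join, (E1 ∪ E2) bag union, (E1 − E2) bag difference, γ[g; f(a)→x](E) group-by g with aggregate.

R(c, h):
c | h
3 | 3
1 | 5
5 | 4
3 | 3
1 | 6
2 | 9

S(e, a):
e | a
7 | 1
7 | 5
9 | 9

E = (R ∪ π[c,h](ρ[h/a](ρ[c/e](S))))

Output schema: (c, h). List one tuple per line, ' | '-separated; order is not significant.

Subexpression sizes:
  R → 6
  S → 3
  ρ[c/e](S) → 3
  ρ[h/a](ρ[c/e](S)) → 3
  π[c,h](ρ[h/a](ρ[c/e](S))) → 3
  (R ∪ π[c,h](ρ[h/a](ρ[c/e](S)))) → 9

== RESULT ==
c | h
1 | 5
1 | 6
2 | 9
3 | 3
3 | 3
5 | 4
7 | 1
7 | 5
9 | 9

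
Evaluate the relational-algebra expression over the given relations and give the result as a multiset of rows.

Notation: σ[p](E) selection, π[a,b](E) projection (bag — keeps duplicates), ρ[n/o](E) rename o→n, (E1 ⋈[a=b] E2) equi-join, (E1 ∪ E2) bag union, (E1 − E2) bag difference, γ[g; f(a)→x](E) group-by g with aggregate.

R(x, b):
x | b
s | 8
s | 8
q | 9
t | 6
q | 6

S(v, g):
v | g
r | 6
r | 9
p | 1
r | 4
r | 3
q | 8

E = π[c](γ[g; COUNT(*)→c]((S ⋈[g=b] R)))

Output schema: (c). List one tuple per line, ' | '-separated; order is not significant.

Per-node cardinality:
  S → 6
  R → 5
  (S ⋈[g=b] R) → 5
  γ[g; COUNT(*)→c]((S ⋈[g=b] R)) → 3
  π[c](γ[g; COUNT(*)→c]((S ⋈[g=b] R))) → 3

== RESULT ==
c
1
2
2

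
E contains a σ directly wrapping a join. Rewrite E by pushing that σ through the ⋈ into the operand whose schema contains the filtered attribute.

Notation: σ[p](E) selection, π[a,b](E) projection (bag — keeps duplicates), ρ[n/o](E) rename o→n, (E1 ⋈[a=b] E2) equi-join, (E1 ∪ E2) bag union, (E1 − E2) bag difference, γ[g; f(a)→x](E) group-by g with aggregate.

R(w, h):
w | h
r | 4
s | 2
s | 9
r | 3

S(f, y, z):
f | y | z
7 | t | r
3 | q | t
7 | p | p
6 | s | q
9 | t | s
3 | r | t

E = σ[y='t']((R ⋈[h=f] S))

σ filters on y, owned by the right side.
E' = (R ⋈[h=f] σ[y='t'](S))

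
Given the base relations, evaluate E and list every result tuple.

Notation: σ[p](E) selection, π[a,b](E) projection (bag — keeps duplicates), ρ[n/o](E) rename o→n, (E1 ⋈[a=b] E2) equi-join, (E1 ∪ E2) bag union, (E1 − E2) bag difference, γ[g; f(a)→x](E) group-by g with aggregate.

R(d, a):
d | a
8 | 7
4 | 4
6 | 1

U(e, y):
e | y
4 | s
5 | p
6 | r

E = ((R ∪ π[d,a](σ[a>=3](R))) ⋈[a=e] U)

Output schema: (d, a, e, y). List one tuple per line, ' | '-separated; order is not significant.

Stepwise |·|:
  R → 3
  R → 3
  σ[a>=3](R) → 2
  π[d,a](σ[a>=3](R)) → 2
  (R ∪ π[d,a](σ[a>=3](R))) → 5
  U → 3
  ((R ∪ π[d,a](σ[a>=3](R))) ⋈[a=e] U) → 2

== RESULT ==
d | a | e | y
4 | 4 | 4 | s
4 | 4 | 4 | s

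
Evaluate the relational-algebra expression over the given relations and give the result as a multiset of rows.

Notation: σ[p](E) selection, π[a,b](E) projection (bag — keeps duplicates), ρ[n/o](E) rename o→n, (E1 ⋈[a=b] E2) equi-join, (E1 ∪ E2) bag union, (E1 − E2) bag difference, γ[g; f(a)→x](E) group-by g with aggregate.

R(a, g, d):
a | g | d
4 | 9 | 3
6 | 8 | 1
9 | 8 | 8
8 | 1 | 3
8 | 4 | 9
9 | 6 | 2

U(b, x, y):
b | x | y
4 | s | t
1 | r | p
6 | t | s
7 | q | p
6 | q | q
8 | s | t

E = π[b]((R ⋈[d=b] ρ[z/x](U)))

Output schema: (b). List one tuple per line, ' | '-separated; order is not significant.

Per-node cardinality:
  R → 6
  U → 6
  ρ[z/x](U) → 6
  (R ⋈[d=b] ρ[z/x](U)) → 2
  π[b]((R ⋈[d=b] ρ[z/x](U))) → 2

== RESULT ==
b
1
8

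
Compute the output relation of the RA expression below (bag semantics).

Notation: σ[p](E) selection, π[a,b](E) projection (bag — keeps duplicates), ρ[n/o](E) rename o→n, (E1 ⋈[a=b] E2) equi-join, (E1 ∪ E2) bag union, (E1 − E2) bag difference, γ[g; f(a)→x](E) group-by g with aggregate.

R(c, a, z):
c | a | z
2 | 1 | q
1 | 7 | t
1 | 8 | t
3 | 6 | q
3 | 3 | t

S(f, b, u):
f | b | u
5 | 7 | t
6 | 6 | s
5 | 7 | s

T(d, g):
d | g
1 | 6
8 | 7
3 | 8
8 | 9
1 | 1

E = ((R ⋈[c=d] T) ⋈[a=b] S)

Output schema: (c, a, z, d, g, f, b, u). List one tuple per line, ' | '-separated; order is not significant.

Per-node cardinality:
  R → 5
  T → 5
  (R ⋈[c=d] T) → 6
  S → 3
  ((R ⋈[c=d] T) ⋈[a=b] S) → 5

== RESULT ==
c | a | z | d | g | f | b | u
1 | 7 | t | 1 | 1 | 5 | 7 | s
1 | 7 | t | 1 | 1 | 5 | 7 | t
1 | 7 | t | 1 | 6 | 5 | 7 | s
1 | 7 | t | 1 | 6 | 5 | 7 | t
3 | 6 | q | 3 | 8 | 6 | 6 | s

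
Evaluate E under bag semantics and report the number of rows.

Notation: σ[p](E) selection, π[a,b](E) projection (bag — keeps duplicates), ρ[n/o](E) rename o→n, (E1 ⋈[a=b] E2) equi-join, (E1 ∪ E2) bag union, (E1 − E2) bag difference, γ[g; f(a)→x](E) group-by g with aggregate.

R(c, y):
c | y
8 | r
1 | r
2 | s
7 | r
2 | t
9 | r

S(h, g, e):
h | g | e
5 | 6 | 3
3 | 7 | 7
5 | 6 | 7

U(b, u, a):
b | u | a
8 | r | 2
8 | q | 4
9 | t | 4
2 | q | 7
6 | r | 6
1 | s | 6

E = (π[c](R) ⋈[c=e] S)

Stepwise |·|:
  R → 6
  π[c](R) → 6
  S → 3
  (π[c](R) ⋈[c=e] S) → 2

|E| = 2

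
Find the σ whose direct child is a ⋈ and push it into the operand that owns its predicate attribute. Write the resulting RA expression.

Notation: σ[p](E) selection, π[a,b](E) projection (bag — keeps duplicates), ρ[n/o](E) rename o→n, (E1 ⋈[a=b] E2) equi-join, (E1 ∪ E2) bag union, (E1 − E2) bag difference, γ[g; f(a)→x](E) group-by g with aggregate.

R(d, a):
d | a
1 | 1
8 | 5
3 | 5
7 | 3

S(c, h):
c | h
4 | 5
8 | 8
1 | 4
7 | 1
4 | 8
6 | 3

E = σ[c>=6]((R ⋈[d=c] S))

σ filters on c, owned by the right side.
E' = (R ⋈[d=c] σ[c>=6](S))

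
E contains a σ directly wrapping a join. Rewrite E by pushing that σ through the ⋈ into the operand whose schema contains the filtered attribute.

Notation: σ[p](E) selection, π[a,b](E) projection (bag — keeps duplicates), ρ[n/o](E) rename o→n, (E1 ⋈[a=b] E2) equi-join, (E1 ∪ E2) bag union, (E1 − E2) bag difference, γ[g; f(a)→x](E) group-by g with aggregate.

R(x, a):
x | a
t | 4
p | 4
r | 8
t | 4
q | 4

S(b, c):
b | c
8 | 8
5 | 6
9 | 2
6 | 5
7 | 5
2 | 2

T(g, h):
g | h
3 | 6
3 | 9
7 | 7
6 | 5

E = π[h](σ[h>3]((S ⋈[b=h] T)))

σ filters on h, owned by the right side.
E' = π[h]((S ⋈[b=h] σ[h>3](T)))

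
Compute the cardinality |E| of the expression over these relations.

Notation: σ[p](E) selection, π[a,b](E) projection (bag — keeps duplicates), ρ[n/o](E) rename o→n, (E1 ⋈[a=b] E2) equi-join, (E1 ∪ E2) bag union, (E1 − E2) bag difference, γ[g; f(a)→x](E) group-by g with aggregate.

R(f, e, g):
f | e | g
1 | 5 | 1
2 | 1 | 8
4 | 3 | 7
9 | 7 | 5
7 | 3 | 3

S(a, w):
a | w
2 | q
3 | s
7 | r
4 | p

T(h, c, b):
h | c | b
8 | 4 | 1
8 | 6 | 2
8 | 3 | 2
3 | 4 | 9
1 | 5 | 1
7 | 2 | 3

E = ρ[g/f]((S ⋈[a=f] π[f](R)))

Subexpression sizes:
  S → 4
  R → 5
  π[f](R) → 5
  (S ⋈[a=f] π[f](R)) → 3
  ρ[g/f]((S ⋈[a=f] π[f](R))) → 3

|E| = 3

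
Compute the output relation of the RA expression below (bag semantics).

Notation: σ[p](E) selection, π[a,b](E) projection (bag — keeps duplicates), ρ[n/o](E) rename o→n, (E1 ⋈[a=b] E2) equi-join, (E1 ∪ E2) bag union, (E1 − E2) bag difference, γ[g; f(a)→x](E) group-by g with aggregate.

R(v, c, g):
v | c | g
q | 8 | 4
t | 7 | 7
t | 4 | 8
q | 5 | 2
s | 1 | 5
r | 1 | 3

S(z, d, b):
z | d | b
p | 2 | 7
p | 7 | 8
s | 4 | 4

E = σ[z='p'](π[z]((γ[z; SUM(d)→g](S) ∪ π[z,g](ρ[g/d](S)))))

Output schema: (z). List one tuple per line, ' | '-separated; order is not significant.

Subexpression sizes:
  S → 3
  γ[z; SUM(d)→g](S) → 2
  S → 3
  ρ[g/d](S) → 3
  π[z,g](ρ[g/d](S)) → 3
  (γ[z; SUM(d)→g](S) ∪ π[z,g](ρ[g/d](S))) → 5
  π[z]((γ[z; SUM(d)→g](S) ∪ π[z,g](ρ[g/d](S)))) → 5
  σ[z='p'](π[z]((γ[z; SUM(d)→g](S) ∪ π[z,g](ρ[g/d](S))))) → 3

== RESULT ==
z
p
p
p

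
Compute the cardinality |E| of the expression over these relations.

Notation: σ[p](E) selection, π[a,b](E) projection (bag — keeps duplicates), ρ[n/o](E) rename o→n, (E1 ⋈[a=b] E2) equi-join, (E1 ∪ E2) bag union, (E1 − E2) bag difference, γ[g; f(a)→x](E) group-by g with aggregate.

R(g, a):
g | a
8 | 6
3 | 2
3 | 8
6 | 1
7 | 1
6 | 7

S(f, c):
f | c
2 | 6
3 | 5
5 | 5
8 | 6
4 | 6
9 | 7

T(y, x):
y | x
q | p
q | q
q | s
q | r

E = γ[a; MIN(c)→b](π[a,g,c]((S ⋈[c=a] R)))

Stepwise |·|:
  S → 6
  R → 6
  (S ⋈[c=a] R) → 4
  π[a,g,c]((S ⋈[c=a] R)) → 4
  γ[a; MIN(c)→b](π[a,g,c]((S ⋈[c=a] R))) → 2

|E| = 2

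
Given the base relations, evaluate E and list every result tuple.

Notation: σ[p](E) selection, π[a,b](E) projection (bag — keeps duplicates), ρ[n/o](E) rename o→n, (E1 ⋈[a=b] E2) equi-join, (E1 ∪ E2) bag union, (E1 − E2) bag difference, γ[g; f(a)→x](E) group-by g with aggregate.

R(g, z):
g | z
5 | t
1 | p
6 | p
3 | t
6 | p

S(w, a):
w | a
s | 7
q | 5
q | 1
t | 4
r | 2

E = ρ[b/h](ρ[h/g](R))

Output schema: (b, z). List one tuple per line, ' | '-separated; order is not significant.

Subexpression sizes:
  R → 5
  ρ[h/g](R) → 5
  ρ[b/h](ρ[h/g](R)) → 5

== RESULT ==
b | z
1 | p
3 | t
5 | t
6 | p
6 | p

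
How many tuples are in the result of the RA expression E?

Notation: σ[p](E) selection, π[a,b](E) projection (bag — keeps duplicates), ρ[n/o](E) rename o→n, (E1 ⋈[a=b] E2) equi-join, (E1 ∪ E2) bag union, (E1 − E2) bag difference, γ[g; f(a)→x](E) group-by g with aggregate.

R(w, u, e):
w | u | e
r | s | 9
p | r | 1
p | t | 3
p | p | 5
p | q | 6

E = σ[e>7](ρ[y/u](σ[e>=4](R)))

Per-node cardinality:
  R → 5
  σ[e>=4](R) → 3
  ρ[y/u](σ[e>=4](R)) → 3
  σ[e>7](ρ[y/u](σ[e>=4](R))) → 1

|E| = 1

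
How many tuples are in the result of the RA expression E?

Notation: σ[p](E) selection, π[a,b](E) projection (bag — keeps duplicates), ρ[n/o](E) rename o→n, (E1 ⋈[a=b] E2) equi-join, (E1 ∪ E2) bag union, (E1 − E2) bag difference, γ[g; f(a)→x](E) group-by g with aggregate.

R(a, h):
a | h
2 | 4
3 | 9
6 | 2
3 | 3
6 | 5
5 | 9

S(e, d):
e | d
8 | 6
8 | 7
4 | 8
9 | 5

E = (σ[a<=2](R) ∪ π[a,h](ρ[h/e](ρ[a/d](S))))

Subexpression sizes:
  R → 6
  σ[a<=2](R) → 1
  S → 4
  ρ[a/d](S) → 4
  ρ[h/e](ρ[a/d](S)) → 4
  π[a,h](ρ[h/e](ρ[a/d](S))) → 4
  (σ[a<=2](R) ∪ π[a,h](ρ[h/e](ρ[a/d](S)))) → 5

|E| = 5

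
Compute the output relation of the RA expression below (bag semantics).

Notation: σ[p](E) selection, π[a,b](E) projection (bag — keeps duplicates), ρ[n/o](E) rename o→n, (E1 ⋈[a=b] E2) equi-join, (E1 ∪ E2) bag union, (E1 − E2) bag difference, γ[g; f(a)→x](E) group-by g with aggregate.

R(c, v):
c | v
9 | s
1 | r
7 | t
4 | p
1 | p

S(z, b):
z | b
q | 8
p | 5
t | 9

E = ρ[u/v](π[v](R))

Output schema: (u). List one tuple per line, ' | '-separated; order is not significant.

Subexpression sizes:
  R → 5
  π[v](R) → 5
  ρ[u/v](π[v](R)) → 5

== RESULT ==
u
p
p
r
s
t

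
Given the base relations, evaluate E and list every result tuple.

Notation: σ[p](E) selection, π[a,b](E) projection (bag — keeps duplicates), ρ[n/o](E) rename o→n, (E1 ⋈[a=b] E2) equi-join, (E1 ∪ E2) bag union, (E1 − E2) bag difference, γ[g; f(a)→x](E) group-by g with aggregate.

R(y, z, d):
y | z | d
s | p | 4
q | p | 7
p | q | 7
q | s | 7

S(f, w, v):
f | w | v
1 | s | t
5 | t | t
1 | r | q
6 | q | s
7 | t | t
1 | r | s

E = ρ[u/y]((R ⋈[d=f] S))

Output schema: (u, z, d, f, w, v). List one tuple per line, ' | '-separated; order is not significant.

Stepwise |·|:
  R → 4
  S → 6
  (R ⋈[d=f] S) → 3
  ρ[u/y]((R ⋈[d=f] S)) → 3

== RESULT ==
u | z | d | f | w | v
p | q | 7 | 7 | t | t
q | p | 7 | 7 | t | t
q | s | 7 | 7 | t | t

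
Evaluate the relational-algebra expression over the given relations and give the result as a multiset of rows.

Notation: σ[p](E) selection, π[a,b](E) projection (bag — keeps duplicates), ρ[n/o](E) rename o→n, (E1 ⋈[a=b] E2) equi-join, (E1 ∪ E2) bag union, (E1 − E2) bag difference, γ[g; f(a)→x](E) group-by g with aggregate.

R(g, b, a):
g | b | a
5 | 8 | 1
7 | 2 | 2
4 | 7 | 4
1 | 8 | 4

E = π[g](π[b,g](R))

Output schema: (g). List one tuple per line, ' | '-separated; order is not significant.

Per-node cardinality:
  R → 4
  π[b,g](R) → 4
  π[g](π[b,g](R)) → 4

== RESULT ==
g
1
4
5
7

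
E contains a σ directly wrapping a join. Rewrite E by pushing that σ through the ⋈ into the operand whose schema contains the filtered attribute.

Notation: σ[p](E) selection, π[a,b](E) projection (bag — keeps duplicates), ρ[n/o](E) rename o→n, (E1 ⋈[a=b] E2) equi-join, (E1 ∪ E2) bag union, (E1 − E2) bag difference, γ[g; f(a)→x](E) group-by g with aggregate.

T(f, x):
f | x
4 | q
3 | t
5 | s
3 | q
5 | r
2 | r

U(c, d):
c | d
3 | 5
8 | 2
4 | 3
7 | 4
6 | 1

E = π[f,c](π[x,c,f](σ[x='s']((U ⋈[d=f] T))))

σ filters on x, owned by the right side.
E' = π[f,c](π[x,c,f]((U ⋈[d=f] σ[x='s'](T))))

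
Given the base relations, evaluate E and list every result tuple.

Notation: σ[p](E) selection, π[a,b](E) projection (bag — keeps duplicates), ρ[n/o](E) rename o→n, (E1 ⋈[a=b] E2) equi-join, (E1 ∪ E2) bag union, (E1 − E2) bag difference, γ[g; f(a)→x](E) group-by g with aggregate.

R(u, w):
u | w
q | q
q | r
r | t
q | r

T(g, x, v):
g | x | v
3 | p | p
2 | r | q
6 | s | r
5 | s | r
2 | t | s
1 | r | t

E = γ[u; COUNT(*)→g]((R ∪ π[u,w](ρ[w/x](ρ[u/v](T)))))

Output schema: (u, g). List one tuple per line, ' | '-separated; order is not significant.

Stepwise |·|:
  R → 4
  T → 6
  ρ[u/v](T) → 6
  ρ[w/x](ρ[u/v](T)) → 6
  π[u,w](ρ[w/x](ρ[u/v](T))) → 6
  (R ∪ π[u,w](ρ[w/x](ρ[u/v](T)))) → 10
  γ[u; COUNT(*)→g]((R ∪ π[u,w](ρ[w/x](ρ[u/v](T))))) → 5

== RESULT ==
u | g
p | 1
q | 4
r | 3
s | 1
t | 1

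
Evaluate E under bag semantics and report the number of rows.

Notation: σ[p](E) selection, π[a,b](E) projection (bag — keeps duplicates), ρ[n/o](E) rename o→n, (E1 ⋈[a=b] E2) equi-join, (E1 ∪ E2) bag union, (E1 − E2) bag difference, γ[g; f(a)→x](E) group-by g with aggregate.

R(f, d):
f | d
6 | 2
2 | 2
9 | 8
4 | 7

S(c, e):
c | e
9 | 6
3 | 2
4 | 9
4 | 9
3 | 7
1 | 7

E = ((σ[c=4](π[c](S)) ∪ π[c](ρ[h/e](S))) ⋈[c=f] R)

Per-node cardinality:
  S → 6
  π[c](S) → 6
  σ[c=4](π[c](S)) → 2
  S → 6
  ρ[h/e](S) → 6
  π[c](ρ[h/e](S)) → 6
  (σ[c=4](π[c](S)) ∪ π[c](ρ[h/e](S))) → 8
  R → 4
  ((σ[c=4](π[c](S)) ∪ π[c](ρ[h/e](S))) ⋈[c=f] R) → 5

|E| = 5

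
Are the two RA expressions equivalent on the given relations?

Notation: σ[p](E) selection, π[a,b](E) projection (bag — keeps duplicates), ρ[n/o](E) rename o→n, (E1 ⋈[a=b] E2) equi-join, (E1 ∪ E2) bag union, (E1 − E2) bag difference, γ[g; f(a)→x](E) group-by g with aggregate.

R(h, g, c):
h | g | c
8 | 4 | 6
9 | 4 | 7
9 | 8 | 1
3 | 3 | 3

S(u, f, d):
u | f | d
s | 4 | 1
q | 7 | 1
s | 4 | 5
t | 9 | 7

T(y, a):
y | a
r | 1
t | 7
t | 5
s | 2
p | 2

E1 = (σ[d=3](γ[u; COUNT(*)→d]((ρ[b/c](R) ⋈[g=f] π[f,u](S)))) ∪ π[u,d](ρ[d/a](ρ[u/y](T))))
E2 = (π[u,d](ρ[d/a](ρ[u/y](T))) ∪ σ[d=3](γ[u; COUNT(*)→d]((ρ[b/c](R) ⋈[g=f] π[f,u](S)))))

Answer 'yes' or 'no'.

E1 row counts bottom-up:
  R → 4
  ρ[b/c](R) → 4
  S → 4
  π[f,u](S) → 4
  (ρ[b/c](R) ⋈[g=f] π[f,u](S)) → 4
  γ[u; COUNT(*)→d]((ρ[b/c](R) ⋈[g=f] π[f,u](S))) → 1
  σ[d=3](γ[u; COUNT(*)→d]((ρ[b/c](R) ⋈[g=f] π[f,u](S)))) → 0
  T → 5
  ρ[u/y](T) → 5
  ρ[d/a](ρ[u/y](T)) → 5
  π[u,d](ρ[d/a](ρ[u/y](T))) → 5
  (σ[d=3](γ[u; COUNT(*)→d]((ρ[b/c](R) ⋈[g=f] π[f,u](S)))) ∪ π[u,d](ρ[d/a](ρ[u/y](T)))) → 5
E2 row counts bottom-up:
  T → 5
  ρ[u/y](T) → 5
  ρ[d/a](ρ[u/y](T)) → 5
  π[u,d](ρ[d/a](ρ[u/y](T))) → 5
  R → 4
  ρ[b/c](R) → 4
  S → 4
  π[f,u](S) → 4
  (ρ[b/c](R) ⋈[g=f] π[f,u](S)) → 4
  γ[u; COUNT(*)→d]((ρ[b/c](R) ⋈[g=f] π[f,u](S))) → 1
  σ[d=3](γ[u; COUNT(*)→d]((ρ[b/c](R) ⋈[g=f] π[f,u](S)))) → 0
  (π[u,d](ρ[d/a](ρ[u/y](T))) ∪ σ[d=3](γ[u; COUNT(*)→d]((ρ[b/c](R) ⋈[g=f] π[f,u](S))))) → 5

E1 and E2 produce the same multiset:
u | d
p | 2
r | 1
s | 2
t | 5
t | 7

yes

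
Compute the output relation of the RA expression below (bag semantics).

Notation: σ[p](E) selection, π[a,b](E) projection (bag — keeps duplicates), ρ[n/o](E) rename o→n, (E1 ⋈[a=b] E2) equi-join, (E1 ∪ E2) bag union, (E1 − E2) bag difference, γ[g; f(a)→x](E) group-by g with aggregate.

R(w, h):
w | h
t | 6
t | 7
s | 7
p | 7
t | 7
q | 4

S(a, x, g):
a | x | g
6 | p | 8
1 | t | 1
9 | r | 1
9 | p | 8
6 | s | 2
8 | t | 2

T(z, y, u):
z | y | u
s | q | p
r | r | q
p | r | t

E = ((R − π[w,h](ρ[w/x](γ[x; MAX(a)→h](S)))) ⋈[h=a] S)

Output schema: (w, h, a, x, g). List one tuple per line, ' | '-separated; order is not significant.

Per-node cardinality:
  R → 6
  S → 6
  γ[x; MAX(a)→h](S) → 4
  ρ[w/x](γ[x; MAX(a)→h](S)) → 4
  π[w,h](ρ[w/x](γ[x; MAX(a)→h](S))) → 4
  (R − π[w,h](ρ[w/x](γ[x; MAX(a)→h](S)))) → 6
  S → 6
  ((R − π[w,h](ρ[w/x](γ[x; MAX(a)→h](S)))) ⋈[h=a] S) → 2

== RESULT ==
w | h | a | x | g
t | 6 | 6 | p | 8
t | 6 | 6 | s | 2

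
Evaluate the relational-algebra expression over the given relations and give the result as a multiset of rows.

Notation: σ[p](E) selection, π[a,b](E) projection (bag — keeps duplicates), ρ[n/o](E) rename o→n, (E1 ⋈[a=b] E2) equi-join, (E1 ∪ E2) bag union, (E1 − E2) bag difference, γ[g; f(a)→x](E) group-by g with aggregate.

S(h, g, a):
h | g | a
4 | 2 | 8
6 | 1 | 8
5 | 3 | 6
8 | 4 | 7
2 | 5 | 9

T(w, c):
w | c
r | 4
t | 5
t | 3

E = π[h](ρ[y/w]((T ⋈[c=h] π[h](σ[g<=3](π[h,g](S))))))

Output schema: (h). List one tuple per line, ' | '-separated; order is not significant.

Row counts bottom-up:
  T → 3
  S → 5
  π[h,g](S) → 5
  σ[g<=3](π[h,g](S)) → 3
  π[h](σ[g<=3](π[h,g](S))) → 3
  (T ⋈[c=h] π[h](σ[g<=3](π[h,g](S)))) → 2
  ρ[y/w]((T ⋈[c=h] π[h](σ[g<=3](π[h,g](S))))) → 2
  π[h](ρ[y/w]((T ⋈[c=h] π[h](σ[g<=3](π[h,g](S)))))) → 2

== RESULT ==
h
4
5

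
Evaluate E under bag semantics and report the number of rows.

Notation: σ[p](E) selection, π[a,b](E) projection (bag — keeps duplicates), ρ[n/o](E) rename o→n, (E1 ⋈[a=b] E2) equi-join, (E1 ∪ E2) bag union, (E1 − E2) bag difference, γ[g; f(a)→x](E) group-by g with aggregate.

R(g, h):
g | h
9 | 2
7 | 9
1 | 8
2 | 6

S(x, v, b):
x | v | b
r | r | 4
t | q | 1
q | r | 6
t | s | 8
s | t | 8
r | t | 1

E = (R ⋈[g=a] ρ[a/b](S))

Stepwise |·|:
  R → 4
  S → 6
  ρ[a/b](S) → 6
  (R ⋈[g=a] ρ[a/b](S)) → 2

|E| = 2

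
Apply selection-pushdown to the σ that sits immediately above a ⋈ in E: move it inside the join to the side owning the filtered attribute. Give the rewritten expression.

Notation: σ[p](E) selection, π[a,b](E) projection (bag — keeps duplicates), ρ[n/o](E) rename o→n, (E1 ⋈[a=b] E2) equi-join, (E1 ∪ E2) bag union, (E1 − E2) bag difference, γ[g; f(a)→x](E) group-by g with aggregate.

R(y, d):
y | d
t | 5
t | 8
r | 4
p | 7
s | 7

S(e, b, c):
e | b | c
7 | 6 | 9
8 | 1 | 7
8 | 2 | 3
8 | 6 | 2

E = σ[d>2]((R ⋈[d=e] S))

σ filters on d, owned by the left side.
E' = (σ[d>2](R) ⋈[d=e] S)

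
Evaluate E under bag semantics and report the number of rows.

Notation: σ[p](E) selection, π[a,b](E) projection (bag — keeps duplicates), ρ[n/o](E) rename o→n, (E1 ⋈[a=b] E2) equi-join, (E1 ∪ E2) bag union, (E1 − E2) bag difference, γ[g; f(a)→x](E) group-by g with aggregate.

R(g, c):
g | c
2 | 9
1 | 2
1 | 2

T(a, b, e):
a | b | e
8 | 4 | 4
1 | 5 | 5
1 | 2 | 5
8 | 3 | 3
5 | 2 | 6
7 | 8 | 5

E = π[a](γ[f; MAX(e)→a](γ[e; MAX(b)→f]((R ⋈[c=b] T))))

Row counts bottom-up:
  R → 3
  T → 6
  (R ⋈[c=b] T) → 4
  γ[e; MAX(b)→f]((R ⋈[c=b] T)) → 2
  γ[f; MAX(e)→a](γ[e; MAX(b)→f]((R ⋈[c=b] T))) → 1
  π[a](γ[f; MAX(e)→a](γ[e; MAX(b)→f]((R ⋈[c=b] T)))) → 1

|E| = 1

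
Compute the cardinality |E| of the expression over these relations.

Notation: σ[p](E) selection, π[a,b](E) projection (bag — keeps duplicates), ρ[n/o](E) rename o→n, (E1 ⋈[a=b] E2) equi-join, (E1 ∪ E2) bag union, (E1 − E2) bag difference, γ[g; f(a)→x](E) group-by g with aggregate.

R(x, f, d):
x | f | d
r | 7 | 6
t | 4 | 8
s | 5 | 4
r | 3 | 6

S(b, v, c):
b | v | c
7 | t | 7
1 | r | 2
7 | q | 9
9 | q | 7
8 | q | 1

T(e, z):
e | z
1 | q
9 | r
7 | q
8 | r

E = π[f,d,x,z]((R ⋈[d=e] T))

Stepwise |·|:
  R → 4
  T → 4
  (R ⋈[d=e] T) → 1
  π[f,d,x,z]((R ⋈[d=e] T)) → 1

|E| = 1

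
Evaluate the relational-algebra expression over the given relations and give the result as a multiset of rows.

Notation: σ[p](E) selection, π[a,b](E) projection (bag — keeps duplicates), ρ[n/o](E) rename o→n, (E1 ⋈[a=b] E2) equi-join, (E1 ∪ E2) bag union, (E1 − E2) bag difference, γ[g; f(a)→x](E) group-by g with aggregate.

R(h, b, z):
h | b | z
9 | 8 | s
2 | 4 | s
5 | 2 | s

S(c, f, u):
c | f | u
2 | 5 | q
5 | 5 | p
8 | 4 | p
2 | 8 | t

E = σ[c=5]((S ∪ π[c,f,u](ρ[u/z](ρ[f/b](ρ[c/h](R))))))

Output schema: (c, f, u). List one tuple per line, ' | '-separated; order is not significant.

Subexpression sizes:
  S → 4
  R → 3
  ρ[c/h](R) → 3
  ρ[f/b](ρ[c/h](R)) → 3
  ρ[u/z](ρ[f/b](ρ[c/h](R))) → 3
  π[c,f,u](ρ[u/z](ρ[f/b](ρ[c/h](R)))) → 3
  (S ∪ π[c,f,u](ρ[u/z](ρ[f/b](ρ[c/h](R))))) → 7
  σ[c=5]((S ∪ π[c,f,u](ρ[u/z](ρ[f/b](ρ[c/h](R)))))) → 2

== RESULT ==
c | f | u
5 | 2 | s
5 | 5 | p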